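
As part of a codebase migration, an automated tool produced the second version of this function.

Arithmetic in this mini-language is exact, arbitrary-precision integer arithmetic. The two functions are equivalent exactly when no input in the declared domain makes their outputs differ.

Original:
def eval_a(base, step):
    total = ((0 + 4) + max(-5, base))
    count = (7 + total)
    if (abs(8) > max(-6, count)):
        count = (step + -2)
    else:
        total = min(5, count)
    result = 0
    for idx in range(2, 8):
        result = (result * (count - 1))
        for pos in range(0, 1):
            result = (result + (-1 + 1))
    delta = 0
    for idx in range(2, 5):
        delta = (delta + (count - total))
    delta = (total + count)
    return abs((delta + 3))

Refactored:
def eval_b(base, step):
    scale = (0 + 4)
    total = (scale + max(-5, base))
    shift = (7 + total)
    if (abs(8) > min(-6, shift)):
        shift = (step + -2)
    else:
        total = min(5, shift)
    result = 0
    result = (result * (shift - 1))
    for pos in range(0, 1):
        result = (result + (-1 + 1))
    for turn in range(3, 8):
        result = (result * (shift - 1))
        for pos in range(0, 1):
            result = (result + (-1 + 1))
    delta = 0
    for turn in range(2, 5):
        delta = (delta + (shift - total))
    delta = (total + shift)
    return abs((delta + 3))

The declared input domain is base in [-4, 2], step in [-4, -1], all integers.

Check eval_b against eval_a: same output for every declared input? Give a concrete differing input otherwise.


On input base=-3, step=-4, eval_a returns 16 while eval_b returns 2.
verdict: not equivalent; witness: base=-3, step=-4


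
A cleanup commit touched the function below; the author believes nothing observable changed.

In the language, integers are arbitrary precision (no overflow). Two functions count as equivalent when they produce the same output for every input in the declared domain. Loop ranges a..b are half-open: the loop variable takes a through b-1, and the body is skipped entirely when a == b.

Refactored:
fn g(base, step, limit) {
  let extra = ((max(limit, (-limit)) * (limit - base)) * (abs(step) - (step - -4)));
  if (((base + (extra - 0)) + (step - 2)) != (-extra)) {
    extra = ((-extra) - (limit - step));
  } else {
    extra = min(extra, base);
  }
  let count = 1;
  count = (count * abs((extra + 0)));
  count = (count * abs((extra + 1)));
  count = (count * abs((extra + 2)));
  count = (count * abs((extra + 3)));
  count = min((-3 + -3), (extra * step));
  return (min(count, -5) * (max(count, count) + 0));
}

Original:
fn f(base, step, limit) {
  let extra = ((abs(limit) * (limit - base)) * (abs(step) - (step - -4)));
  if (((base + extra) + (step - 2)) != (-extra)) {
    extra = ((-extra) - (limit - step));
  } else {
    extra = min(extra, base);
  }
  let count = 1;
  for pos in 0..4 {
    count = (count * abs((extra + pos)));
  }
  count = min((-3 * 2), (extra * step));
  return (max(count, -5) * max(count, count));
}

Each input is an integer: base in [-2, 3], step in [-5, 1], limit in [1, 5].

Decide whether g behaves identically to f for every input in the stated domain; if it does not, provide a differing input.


Consider the input base=-2, step=-5, limit=1.
f: extra = 18; (((base + extra) + (step - 2)) != (-extra)) -> true; extra = -24; count = 1; [pos=0]; count = 24; [pos=1]; count = 552; [pos=2]; count = 12144; [pos=3]; count = 255024; count = -6; return 30
g: extra = 18; (((base + (extra - 0)) + (step - 2)) != (-extra)) -> true; extra = -24; count = 1; count = 24; count = 552; count = 12144; count = 255024; count = -6; return 36
30 vs 36 — the two versions disagree here.
verdict: not equivalent; witness: base=-2, step=-5, limit=1


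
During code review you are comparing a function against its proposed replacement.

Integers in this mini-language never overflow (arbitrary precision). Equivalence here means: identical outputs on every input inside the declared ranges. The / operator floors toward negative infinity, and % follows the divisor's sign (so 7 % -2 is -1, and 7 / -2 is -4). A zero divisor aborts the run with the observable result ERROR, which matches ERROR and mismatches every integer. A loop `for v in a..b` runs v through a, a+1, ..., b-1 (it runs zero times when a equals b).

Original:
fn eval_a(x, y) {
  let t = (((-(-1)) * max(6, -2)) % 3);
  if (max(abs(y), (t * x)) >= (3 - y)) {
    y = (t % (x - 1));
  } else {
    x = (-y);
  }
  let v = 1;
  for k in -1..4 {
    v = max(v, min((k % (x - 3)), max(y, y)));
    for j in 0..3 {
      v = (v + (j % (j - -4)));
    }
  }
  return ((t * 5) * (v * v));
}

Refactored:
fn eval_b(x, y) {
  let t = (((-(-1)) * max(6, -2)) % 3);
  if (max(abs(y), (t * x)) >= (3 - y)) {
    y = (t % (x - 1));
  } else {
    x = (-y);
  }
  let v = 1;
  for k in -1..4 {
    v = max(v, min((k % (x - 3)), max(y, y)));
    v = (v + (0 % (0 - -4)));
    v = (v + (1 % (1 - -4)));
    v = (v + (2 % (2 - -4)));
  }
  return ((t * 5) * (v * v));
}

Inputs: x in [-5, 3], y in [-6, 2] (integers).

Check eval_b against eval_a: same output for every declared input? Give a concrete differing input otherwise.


Behavior is preserved: although loop structure differs, and local variable names differ, and statement counts differ, and arithmetic usage differs, and constant usage differs, the outputs never diverge.
As a probe, take x=-1, y=-4: eval_a runs t = 0; (max(abs(y), (t * x)) >= (3 - y)) -> false; x = 4; v = 1; [k=-1]; v = 1; [j=0]; v = 1; [j=1]; v = 2; [j=2]; v = 4; [k=0]; v = 4; [j=0]; v = 4; [j=1]; v = 5; [j=2]; v = 7; [k=1]; v = 7; [j=0]; v = 7; [j=1]; v = 8; [j=2]; v = 10; [k=2]; v = 10; [j=0]; v = 10; [j=1]; v = 11; [j=2]; v = 13; [k=3]; v = 13; [j=0]; v = 13; [j=1]; v = 14; [j=2]; v = 16; return 0; eval_b runs t = 0; (max(abs(y), (t * x)) >= (3 - y)) -> false; x = 4; v = 1; [k=-1]; v = 1; v = 1; v = 2; v = 4; [k=0]; v = 4; v = 4; v = 5; v = 7; [k=1]; v = 7; v = 7; v = 8; v = 10; [k=2]; v = 10; v = 10; v = 11; v = 13; [k=3]; v = 13; v = 13; v = 14; v = 16; return 0; both end at 0.
Every one of the 81 inputs gives matching results.
verdict: equivalent


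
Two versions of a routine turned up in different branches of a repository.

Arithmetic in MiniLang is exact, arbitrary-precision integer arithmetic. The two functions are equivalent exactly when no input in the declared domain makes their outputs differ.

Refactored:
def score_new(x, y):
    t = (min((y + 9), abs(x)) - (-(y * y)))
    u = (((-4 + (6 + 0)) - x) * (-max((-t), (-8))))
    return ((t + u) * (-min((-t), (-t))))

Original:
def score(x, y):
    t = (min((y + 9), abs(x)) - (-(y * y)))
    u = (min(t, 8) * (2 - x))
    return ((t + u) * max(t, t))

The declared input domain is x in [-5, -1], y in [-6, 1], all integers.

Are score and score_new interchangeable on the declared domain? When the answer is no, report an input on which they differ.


Behavior is preserved: although arithmetic usage differs, and constant usage differs, the outputs never diverge.
As a probe, take x=-4, y=-1: score runs t := 5 | u := 30 | result 175; score_new runs t := 5 | u := 30 | result 175; both end at 175.
Across all 40 domain points the two functions coincide.
verdict: equivalent


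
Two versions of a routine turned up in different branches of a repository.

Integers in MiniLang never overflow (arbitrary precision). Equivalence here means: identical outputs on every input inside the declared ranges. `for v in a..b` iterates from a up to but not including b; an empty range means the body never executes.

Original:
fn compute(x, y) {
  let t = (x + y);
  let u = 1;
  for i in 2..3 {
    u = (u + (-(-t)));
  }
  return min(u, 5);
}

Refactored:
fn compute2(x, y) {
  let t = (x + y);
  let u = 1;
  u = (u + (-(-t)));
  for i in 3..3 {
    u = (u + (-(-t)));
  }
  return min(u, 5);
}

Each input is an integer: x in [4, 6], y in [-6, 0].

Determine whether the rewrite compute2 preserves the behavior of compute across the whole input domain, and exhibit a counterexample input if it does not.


Equivalent — the differences include arithmetic usage differs, loop structure differs, statement counts differ, yet no declared input distinguishes the two.
One worked example (x=6, y=-3) — compute: t := 3 | u := 1 | iter i=2: | u := 4 | result 4; compute2: t := 3 | u := 1 | u := 4 | loop over i: empty range | result 4; agreement on 4.
An exhaustive pass over the 21 declared inputs shows identical outputs.
verdict: equivalent


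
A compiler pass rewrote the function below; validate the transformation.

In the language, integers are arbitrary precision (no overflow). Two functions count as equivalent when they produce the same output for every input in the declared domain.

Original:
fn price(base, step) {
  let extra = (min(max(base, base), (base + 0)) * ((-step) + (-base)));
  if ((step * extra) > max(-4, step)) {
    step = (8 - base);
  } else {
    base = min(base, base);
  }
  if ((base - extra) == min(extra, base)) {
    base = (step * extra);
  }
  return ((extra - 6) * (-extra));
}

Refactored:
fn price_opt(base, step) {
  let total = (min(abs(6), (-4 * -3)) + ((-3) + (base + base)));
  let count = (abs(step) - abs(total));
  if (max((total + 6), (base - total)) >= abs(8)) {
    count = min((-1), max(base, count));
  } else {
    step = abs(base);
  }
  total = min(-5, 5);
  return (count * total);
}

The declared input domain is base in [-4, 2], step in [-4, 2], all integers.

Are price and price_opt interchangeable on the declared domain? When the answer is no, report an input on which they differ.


There is a counterexample at base=-4, step=-4: -1216 on one side, 5 on the other.
price: extra becomes -32; next ((step * extra) > max(-4, step)) evaluates to true; next step becomes 12; next ((base - extra) == min(extra, base)) evaluates to false; next final value -1216
price_opt: total becomes -5; next count becomes -1; next (max((total + 6), (base - total)) >= abs(8)) evaluates to false; next step becomes 4; next total becomes -5; next final value 5
verdict: not equivalent; witness: base=-4, step=-4


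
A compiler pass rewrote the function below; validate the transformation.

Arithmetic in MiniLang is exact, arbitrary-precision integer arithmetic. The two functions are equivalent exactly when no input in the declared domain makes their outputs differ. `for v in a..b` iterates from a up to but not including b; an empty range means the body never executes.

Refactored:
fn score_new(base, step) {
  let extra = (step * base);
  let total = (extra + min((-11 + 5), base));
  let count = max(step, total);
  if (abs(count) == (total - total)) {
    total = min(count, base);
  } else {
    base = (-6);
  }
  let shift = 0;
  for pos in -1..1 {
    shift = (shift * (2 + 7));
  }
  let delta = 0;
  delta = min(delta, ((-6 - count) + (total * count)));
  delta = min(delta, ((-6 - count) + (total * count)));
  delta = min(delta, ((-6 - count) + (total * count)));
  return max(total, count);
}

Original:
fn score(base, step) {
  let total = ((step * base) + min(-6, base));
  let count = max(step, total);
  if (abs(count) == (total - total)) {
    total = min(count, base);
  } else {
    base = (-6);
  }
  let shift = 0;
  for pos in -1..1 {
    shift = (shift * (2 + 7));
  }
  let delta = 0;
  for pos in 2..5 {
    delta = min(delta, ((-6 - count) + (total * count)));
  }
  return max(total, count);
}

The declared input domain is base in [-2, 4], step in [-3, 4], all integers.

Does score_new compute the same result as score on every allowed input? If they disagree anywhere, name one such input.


Although local variable names differ; statement counts differ; min/max/abs usage differs; loop structure differs; arithmetic usage differs; constant usage differs, 56/56 inputs agree.
verdict: equivalent


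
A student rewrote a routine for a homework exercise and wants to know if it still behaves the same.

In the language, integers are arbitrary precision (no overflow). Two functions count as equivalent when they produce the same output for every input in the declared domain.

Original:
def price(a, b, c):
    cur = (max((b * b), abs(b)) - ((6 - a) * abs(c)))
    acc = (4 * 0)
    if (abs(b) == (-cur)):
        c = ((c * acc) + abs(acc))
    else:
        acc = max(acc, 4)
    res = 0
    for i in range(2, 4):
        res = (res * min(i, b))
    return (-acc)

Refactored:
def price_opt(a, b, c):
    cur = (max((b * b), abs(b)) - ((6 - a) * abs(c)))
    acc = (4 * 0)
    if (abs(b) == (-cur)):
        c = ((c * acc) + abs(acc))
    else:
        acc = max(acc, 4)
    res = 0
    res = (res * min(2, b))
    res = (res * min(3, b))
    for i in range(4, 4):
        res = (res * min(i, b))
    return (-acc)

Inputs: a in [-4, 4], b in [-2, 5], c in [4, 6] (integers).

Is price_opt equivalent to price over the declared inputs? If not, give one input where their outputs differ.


The two are interchangeable: min/max/abs usage differs; and arithmetic usage differs; and statement counts differ; and constant usage differs; and loop structure differs, and every declared input agrees.
One worked example (a=0, b=-2, c=6) — price: cur = -32; acc = 0; (abs(b) == (-cur)) -> false; acc = 4; res = 0; [i=2]; res = 0; [i=3]; res = 0; return -4; price_opt: cur = -32; acc = 0; (abs(b) == (-cur)) -> false; acc = 4; res = 0; res = 0; res = 0; the i loop: no iterations; return -4; agreement on -4.
Sweeping the whole domain (216 inputs) finds no disagreement.
verdict: equivalent


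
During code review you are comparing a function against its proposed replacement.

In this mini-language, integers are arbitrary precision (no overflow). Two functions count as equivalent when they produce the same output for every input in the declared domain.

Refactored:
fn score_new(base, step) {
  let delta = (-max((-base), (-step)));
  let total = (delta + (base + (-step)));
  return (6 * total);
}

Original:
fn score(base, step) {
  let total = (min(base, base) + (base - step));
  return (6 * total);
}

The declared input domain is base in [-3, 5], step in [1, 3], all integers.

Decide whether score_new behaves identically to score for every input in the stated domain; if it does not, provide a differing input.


Run the pair on base=2, step=1.
score: total=3, then returns 18
score_new: delta=1, then total=2, then returns 12
18 != 12, so the rewrite changes behavior.
verdict: not equivalent; witness: base=2, step=1


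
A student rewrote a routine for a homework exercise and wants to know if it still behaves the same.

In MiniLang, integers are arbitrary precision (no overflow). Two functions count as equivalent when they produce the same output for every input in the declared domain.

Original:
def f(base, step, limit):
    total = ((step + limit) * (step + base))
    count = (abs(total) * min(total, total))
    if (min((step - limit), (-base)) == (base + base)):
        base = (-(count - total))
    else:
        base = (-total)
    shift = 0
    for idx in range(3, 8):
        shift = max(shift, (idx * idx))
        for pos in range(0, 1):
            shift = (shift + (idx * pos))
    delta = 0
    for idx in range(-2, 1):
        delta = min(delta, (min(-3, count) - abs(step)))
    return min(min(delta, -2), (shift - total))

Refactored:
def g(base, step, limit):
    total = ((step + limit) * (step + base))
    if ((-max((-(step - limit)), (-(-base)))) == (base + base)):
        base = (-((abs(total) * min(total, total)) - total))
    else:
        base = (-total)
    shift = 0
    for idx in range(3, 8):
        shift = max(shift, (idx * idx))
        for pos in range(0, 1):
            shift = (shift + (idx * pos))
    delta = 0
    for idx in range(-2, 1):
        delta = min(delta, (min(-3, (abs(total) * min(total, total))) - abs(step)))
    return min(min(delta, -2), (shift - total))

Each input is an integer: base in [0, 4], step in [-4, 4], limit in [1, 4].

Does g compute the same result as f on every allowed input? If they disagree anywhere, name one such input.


Differences: min/max/abs usage differs; and local variable names differ; and arithmetic usage differs; and statement counts differ — yet all 180 inputs agree.
verdict: equivalent


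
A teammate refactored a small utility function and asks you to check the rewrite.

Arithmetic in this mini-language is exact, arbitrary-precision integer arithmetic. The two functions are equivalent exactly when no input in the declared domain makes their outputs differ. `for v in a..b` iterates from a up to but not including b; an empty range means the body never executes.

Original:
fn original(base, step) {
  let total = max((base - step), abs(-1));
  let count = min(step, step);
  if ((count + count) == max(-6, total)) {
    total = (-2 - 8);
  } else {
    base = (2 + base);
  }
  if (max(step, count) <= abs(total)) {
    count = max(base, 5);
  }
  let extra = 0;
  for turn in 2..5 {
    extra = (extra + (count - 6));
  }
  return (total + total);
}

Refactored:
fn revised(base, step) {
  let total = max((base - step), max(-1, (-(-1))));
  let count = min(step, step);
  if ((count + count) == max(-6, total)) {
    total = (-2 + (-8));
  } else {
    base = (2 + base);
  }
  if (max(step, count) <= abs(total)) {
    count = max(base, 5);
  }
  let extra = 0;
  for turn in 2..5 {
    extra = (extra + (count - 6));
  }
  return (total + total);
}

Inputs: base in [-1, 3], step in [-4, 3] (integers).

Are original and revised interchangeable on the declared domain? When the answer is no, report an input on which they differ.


Although arithmetic usage differs, and constant usage differs, and min/max/abs usage differs, 40/40 inputs agree.
verdict: equivalent


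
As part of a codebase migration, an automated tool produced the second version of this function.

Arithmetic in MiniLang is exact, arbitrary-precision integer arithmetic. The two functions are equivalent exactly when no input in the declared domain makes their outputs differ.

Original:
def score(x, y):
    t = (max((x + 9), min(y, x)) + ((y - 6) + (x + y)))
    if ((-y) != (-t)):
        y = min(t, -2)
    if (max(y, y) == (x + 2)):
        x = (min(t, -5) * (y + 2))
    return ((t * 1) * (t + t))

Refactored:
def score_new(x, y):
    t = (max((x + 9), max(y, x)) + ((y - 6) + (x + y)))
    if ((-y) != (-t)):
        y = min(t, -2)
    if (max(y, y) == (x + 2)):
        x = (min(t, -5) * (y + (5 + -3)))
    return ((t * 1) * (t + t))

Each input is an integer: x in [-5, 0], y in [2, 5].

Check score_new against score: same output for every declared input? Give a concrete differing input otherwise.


Run the pair on x=-5, y=5.
score: t becomes 3; next ((-y) != (-t)) evaluates to true; next y becomes -2; next (max(y, y) == (x + 2)) evaluates to false; next final value 18
score_new: t becomes 4; next ((-y) != (-t)) evaluates to true; next y becomes -2; next (max(y, y) == (x + 2)) evaluates to false; next final value 32
18 != 32, so the rewrite changes behavior.
verdict: not equivalent; witness: x=-5, y=5


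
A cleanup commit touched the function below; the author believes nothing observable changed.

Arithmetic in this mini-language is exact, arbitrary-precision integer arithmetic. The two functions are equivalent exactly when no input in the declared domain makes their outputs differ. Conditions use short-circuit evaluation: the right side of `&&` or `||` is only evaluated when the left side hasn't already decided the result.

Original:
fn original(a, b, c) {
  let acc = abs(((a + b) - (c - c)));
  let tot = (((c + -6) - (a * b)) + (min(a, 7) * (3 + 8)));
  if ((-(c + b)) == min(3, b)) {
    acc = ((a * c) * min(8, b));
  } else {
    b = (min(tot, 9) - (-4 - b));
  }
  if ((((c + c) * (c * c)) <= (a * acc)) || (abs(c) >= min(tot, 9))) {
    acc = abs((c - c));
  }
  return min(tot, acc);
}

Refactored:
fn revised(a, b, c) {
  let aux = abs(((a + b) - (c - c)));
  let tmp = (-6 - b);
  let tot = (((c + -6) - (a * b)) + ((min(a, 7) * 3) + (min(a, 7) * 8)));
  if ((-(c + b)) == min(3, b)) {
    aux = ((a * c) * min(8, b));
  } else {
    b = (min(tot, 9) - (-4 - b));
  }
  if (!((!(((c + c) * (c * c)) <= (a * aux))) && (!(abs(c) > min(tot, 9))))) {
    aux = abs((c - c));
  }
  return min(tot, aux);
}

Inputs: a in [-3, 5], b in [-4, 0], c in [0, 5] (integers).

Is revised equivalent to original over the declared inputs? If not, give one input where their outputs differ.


Equivalent. The edit looks behavioral (`(abs(c) >= min(tot, 9))` became `(abs(c) > min(tot, 9))`), but over these ranges it never changes the outcome.
Every one of the 270 inputs gives matching results.
One worked example (a=1, b=-2, c=3) — original: acc := 1 | tot := 10 | ((-(c + b)) == min(3, b)): false | b := 11 | ((((c + c) * (c * c)) <= (a * acc)) || (abs(c) >= min(tot, 9))): false | result 1; revised: aux := 1 | tmp := -4 | tot := 10 | ((-(c + b)) == min(3, b)): false | b := 11 | (!((!(((c + c) * (c * c)) <= (a * aux))) && (!(abs(c) > min(tot, 9))))): false | result 1; agreement on 1.
verdict: equivalent


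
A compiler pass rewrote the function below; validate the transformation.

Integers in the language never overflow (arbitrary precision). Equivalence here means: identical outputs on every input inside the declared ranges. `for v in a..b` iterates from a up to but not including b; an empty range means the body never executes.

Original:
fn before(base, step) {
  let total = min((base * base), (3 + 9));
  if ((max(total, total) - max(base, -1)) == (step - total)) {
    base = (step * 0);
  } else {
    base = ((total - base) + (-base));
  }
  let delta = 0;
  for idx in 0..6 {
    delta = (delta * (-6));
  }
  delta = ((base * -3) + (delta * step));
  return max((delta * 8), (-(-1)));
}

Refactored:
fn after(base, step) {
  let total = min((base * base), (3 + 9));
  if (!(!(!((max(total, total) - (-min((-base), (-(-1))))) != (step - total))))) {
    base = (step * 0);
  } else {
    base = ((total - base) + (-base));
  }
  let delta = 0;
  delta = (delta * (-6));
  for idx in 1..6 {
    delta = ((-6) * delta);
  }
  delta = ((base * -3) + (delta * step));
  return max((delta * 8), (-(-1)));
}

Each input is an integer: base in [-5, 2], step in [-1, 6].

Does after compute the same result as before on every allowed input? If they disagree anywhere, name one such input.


The two are interchangeable: min/max/abs usage differs, plus statement counts differ, plus arithmetic usage differs, plus comparison usage differs, plus loop structure differs, plus boolean connective usage differs, plus constant usage differs, and every declared input agrees.
One worked example (base=0, step=6) — before: total = 0; ((max(total, total) - max(base, -1)) == (step - total)) -> false; base = 0; delta = 0; [idx=0]; delta = 0; [idx=1]; delta = 0; [idx=2]; delta = 0; [idx=3]; delta = 0; [idx=4]; delta = 0; [idx=5]; delta = 0; delta = 0; return 1; after: total = 0; (!(!(!((max(total, total) - (-min((-base), (-(-1))))) != (step - total))))) -> false; base = 0; delta = 0; delta = 0; [idx=1]; delta = 0; [idx=2]; delta = 0; [idx=3]; delta = 0; [idx=4]; delta = 0; [idx=5]; delta = 0; delta = 0; return 1; agreement on 1.
Every one of the 64 inputs gives matching results.
verdict: equivalent


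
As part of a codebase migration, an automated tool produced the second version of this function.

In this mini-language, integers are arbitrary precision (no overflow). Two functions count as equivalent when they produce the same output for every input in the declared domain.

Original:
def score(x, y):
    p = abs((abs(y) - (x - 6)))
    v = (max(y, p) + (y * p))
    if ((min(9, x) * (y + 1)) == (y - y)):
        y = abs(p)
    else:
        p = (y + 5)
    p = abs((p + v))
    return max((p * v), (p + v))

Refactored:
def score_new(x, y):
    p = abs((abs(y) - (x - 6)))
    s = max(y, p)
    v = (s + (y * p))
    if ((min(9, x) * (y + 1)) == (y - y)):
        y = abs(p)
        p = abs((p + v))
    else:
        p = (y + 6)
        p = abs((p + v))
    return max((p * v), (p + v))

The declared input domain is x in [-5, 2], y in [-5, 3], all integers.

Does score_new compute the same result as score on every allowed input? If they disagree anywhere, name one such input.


At x=-5, y=-5: score gives 0, score_new gives -1.
verdict: not equivalent; witness: x=-5, y=-5


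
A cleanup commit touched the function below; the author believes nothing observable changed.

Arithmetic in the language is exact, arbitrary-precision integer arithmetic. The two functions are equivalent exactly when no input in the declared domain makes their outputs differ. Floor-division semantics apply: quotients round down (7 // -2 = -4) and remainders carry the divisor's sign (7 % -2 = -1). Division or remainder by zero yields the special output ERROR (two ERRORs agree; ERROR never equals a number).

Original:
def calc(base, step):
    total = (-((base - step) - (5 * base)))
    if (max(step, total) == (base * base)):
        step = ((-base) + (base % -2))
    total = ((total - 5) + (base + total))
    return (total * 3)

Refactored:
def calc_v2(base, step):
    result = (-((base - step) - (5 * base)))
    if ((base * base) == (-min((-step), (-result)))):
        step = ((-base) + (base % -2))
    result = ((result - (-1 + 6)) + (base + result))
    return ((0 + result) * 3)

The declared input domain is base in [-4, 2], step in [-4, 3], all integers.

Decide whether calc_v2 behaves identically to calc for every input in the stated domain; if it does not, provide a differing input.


Reading the diff, among the changes: arithmetic usage differs, plus constant usage differs, plus min/max/abs usage differs, plus local variable names differ.
One worked example (base=-2, step=2) — calc: total=-6, then (max(step, total) == (base * base)) is false, then total=-19, then returns -57; calc_v2: result=-6, then ((base * base) == (-min((-step), (-result)))) is false, then result=-19, then returns -57; agreement on -57.
Checked all 56 inputs in the declared domain: the outputs agree on every one.
verdict: equivalent


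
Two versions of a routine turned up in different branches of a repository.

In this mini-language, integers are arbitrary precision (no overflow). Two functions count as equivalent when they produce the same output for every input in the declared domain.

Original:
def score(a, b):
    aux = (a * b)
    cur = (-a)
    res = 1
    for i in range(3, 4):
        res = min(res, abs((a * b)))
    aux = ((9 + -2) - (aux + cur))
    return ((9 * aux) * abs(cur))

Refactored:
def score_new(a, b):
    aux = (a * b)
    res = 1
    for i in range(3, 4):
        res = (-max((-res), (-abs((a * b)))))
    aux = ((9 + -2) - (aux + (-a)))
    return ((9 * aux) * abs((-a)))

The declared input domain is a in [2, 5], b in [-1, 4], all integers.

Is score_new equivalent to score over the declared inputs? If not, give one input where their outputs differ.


The two are interchangeable: local variable names differ; and min/max/abs usage differs; and statement counts differ, and every declared input agrees.
Tracing a=4, b=2: score: aux becomes 8; next cur becomes -4; next res becomes 1; next at i=3:; next res becomes 1; next aux becomes 3; next final value 108 | score_new: aux becomes 8; next res becomes 1; next at i=3:; next res becomes 1; next aux becomes 3; next final value 108 — matching result 108.
Every one of the 24 inputs gives matching results.
verdict: equivalent


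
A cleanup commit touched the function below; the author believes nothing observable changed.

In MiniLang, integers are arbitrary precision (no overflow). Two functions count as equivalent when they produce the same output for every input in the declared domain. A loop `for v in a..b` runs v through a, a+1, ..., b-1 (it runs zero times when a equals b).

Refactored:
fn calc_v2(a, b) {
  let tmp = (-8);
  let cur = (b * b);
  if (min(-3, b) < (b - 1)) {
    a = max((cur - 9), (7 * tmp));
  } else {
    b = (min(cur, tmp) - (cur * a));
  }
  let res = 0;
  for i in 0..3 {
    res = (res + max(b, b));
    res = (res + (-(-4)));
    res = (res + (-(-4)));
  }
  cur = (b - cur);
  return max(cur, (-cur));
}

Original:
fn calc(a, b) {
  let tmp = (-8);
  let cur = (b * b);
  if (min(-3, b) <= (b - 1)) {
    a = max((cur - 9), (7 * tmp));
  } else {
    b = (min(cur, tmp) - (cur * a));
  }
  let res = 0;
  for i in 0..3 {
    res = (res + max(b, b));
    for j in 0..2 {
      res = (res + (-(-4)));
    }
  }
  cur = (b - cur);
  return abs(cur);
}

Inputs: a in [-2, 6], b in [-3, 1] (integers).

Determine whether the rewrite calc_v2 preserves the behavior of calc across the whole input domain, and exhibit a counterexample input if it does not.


At a=-2, b=-2: calc gives 6, calc_v2 gives 4.
verdict: not equivalent; witness: a=-2, b=-2


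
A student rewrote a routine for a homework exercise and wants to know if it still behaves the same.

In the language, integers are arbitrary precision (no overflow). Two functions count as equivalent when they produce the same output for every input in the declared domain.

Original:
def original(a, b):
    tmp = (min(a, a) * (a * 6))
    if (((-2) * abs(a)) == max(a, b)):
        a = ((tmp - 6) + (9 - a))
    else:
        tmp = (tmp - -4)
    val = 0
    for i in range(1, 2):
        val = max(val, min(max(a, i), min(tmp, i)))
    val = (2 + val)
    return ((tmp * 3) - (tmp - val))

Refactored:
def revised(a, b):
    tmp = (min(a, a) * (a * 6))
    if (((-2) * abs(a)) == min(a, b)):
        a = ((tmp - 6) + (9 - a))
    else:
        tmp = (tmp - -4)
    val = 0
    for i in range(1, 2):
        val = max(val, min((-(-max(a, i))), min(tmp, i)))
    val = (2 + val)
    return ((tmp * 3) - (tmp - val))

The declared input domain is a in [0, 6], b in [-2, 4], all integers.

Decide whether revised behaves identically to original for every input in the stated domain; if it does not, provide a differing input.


At a=0, b=-2: original gives 2, revised gives 11.
verdict: not equivalent; witness: a=0, b=-2


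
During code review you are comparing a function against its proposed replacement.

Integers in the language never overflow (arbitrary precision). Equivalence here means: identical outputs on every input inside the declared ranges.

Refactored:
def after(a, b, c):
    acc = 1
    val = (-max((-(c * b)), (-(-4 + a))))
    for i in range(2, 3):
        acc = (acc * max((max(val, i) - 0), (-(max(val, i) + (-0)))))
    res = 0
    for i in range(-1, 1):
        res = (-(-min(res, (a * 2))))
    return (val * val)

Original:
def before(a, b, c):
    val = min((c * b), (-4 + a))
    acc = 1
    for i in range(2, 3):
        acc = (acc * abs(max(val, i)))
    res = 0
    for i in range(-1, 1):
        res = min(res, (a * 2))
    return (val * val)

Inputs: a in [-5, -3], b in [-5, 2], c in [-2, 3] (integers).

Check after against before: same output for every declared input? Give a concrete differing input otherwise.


This is a faithful refactor — arithmetic usage differs, plus min/max/abs usage differs, plus constant usage differs, but the computed results match everywhere.
Tracing a=-4, b=1, c=0: before: val := -8 | acc := 1 | iter i=2: | acc := 2 | res := 0 | iter i=-1: | res := -8 | iter i=0: | res := -8 | result 64 | after: acc := 1 | val := -8 | iter i=2: | acc := 2 | res := 0 | iter i=-1: | res := -8 | iter i=0: | res := -8 | result 64 — matching result 64.
Every one of the 144 inputs gives matching results.
verdict: equivalent


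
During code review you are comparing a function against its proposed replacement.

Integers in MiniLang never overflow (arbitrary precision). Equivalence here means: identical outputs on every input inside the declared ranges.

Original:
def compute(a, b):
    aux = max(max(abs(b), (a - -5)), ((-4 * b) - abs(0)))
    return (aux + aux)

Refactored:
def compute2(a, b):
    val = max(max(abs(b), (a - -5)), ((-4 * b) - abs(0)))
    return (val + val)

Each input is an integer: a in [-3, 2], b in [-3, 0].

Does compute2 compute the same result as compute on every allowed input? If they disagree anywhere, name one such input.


Reading the diff, among the changes: local variable names differ.
As a probe, take a=-3, b=-1: compute runs aux = 4; return 8; compute2 runs val = 4; return 8; both end at 8.
An exhaustive pass over the 24 declared inputs shows identical outputs.
verdict: equivalent


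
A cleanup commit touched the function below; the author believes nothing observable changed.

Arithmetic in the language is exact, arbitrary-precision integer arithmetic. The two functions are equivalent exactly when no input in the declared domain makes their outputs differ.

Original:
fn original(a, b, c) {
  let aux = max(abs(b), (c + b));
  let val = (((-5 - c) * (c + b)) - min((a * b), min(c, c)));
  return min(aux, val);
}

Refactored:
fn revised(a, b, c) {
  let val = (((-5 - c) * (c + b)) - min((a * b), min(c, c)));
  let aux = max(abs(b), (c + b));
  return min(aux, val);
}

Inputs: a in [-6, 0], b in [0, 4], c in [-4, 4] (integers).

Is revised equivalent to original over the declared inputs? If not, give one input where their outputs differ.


Comparing the listings, the differences include: same computation, different form.
One worked example (a=-3, b=1, c=1) — original: aux := 2 | val := -9 | result -9; revised: val := -9 | aux := 2 | result -9; agreement on -9.
Sweeping the whole domain (315 inputs) finds no disagreement.
verdict: equivalent


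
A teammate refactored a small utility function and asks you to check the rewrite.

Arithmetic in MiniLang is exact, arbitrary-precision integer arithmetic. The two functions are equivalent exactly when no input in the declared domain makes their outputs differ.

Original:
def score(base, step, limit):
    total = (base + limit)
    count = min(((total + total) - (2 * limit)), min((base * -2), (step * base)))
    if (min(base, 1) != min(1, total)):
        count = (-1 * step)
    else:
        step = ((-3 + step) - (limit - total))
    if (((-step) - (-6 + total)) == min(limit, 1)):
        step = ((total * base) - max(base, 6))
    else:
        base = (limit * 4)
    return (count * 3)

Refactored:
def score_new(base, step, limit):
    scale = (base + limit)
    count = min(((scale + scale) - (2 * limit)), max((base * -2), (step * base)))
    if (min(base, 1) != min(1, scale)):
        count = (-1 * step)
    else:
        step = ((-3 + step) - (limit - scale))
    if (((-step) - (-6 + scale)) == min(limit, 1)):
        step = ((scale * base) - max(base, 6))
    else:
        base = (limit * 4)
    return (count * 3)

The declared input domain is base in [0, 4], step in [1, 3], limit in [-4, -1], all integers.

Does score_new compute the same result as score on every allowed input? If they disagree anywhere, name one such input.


Consider the input base=2, step=1, limit=-1.
score: total = 1; count = -4; (min(base, 1) != min(1, total)) -> false; step = 0; (((-step) - (-6 + total)) == min(limit, 1)) -> false; base = -4; return -12
score_new: scale = 1; count = 2; (min(base, 1) != min(1, scale)) -> false; step = 0; (((-step) - (-6 + scale)) == min(limit, 1)) -> false; base = -4; return 6
-12 vs 6 — the two versions disagree here.
verdict: not equivalent; witness: base=2, step=1, limit=-1


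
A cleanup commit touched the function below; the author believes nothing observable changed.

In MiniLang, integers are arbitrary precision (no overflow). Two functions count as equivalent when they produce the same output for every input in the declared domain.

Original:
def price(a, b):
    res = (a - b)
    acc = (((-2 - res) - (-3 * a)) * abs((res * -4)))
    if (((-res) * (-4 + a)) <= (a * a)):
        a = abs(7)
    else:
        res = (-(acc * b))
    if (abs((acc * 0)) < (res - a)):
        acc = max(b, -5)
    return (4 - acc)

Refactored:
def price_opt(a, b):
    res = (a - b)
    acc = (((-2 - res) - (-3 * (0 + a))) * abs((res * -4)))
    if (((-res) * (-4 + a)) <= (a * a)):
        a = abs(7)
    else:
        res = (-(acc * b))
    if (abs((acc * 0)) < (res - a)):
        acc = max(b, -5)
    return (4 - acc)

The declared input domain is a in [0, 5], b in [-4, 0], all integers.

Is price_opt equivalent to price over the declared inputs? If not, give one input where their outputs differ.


Differences: arithmetic usage differs; constant usage differs — yet all 30 inputs agree.
verdict: equivalent


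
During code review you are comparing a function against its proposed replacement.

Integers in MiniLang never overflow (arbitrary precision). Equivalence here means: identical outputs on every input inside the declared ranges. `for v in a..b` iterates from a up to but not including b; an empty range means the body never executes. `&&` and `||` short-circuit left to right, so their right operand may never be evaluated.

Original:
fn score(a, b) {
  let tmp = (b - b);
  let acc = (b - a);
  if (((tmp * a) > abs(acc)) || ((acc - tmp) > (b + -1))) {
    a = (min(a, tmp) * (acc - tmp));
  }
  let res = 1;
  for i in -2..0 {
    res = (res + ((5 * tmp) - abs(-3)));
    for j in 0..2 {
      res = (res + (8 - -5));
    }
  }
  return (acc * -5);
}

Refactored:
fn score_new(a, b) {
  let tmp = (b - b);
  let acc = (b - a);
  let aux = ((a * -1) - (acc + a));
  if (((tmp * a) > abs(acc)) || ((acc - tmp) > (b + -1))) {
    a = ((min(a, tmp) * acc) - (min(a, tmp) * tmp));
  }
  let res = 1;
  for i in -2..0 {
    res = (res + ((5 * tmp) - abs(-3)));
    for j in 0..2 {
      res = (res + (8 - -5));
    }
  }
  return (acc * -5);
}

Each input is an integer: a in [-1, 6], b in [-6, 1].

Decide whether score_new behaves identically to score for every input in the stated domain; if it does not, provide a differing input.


Changes here: constant usage differs, and local variable names differ, and arithmetic usage differs, and statement counts differ, and min/max/abs usage differs; the full 64-point sweep finds no disagreement.
verdict: equivalent


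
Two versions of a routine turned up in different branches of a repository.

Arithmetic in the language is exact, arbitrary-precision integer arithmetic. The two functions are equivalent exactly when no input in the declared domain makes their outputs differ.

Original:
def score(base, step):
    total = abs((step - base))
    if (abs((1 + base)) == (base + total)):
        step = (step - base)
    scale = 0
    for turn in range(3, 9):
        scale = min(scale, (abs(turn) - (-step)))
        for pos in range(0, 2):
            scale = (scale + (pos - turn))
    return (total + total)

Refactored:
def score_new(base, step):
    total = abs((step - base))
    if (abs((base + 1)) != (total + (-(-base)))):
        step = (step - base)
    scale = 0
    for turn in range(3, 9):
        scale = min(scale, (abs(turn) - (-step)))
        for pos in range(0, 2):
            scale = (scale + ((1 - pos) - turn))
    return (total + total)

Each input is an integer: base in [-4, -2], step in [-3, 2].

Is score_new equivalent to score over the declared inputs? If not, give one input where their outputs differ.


One difference looks behavioral, but it never changes the outcome for any declared input.
As a probe, take base=-3, step=2: score runs total=5, then (abs((1 + base)) == (base + total)) is true, then step=5, then scale=0, then (turn=3), then scale=0, then (pos=0), then scale=-3, then (pos=1), then scale=-5, then (turn=4), then scale=-5, then (pos=0), then scale=-9, then (pos=1), then scale=-12, then (turn=5), then scale=-12, then (pos=0), then scale=-17, then (pos=1), then scale=-21, then (turn=6), then scale=-21, then (pos=0), then scale=-27, then (pos=1), then scale=-32, then (turn=7), then scale=-32, then (pos=0), then scale=-39, then (pos=1), then scale=-45, then (turn=8), then scale=-45, then (pos=0), then scale=-53, then (pos=1), then scale=-60, then returns 10; score_new runs total=5, then (abs((base + 1)) != (total + (-(-base)))) is false, then scale=0, then (turn=3), then scale=0, then (pos=0), then scale=-2, then (pos=1), then scale=-5, then (turn=4), then scale=-5, then (pos=0), then scale=-8, then (pos=1), then scale=-12, then (turn=5), then scale=-12, then (pos=0), then scale=-16, then (pos=1), then scale=-21, then (turn=6), then scale=-21, then (pos=0), then scale=-26, then (pos=1), then scale=-32, then (turn=7), then scale=-32, then (pos=0), then scale=-38, then (pos=1), then scale=-45, then (turn=8), then scale=-45, then (pos=0), then scale=-52, then (pos=1), then scale=-60, then returns 10; both end at 10.
Sweeping the whole domain (18 inputs) finds no disagreement.
verdict: equivalent
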